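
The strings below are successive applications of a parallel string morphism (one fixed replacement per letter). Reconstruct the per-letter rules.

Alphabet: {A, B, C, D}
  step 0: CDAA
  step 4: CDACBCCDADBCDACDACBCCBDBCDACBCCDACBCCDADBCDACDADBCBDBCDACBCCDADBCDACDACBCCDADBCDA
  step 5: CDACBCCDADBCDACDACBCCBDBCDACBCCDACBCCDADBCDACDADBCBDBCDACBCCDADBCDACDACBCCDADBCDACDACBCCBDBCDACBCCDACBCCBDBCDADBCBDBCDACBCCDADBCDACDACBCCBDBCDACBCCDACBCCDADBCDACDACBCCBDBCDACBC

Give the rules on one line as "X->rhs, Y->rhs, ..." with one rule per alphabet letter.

A->C, B->DB, C->CDA, D->CB

  step 4 ⇒ step 5: CDACBCCDADBCDACDACBCCBDBCDACBCCDACBCCDADBCDACDADBCBDBCDACBCCDADBCDACDACBCCDADBCDA ⇒ CDA·CB·C·CDA·DB·CDA·CDA·CB·C·CB·DB·CDA·CB·C·CDA·CB·C·CDA·DB·CDA·CDA·DB·CB·DB·CDA·CB·C·CDA·DB·CDA·CDA·CB·C·CDA·DB·CDA·CDA·CB·C·CB·DB·CDA·CB·C·CDA·CB·C·CB·DB·CDA·DB·CB·DB·CDA·CB·C·CDA·DB·CDA·CDA·CB·C·CB·DB·CDA·CB·C·CDA·CB·C·CDA·DB·CDA·CDA·CB·C·CB·DB·CDA·CB·C
    A ↦ C
    B ↦ DB
    C ↦ CDA
    D ↦ CB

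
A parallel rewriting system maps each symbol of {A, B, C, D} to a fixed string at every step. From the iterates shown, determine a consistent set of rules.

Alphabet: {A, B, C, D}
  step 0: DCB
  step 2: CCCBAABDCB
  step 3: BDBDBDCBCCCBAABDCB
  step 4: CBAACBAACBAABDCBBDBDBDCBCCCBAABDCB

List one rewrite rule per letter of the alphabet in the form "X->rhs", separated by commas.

  step 3 ⇒ step 4: BDBDBDCBCCCBAABDCB ⇒ CB·AA·CB·AA·CB·AA·BD·CB·BD·BD·BD·CB·C·C·CB·AA·BD·CB
    A ↦ C
    B ↦ CB
    C ↦ BD
    D ↦ AA

A->C, B->CB, C->BD, D->AA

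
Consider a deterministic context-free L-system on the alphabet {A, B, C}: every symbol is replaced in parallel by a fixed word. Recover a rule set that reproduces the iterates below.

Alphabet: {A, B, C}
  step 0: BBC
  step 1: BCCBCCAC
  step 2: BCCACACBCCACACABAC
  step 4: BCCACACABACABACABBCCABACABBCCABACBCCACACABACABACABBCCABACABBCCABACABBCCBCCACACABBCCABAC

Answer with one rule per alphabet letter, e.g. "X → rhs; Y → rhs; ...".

A->AB, B->BCC, C->AC

  step 1 ⇒ step 2: BCCBCCAC ⇒ BCC·AC·AC·BCC·AC·AC·AB·AC
    A ↦ AB
    B ↦ BCC
    C ↦ AC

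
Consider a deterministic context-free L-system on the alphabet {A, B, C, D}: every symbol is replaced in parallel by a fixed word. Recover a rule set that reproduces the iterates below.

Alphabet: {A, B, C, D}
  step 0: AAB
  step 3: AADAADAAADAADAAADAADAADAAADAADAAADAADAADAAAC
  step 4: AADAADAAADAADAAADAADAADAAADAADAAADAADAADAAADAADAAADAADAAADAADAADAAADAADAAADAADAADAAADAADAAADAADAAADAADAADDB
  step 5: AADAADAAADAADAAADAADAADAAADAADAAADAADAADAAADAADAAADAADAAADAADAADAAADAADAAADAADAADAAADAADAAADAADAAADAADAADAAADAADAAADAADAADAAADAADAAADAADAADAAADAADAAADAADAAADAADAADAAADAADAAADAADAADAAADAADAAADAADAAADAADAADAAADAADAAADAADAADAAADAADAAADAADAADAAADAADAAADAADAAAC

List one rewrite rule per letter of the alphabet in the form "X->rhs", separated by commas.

A->AAD, B->AC, C->DB, D->A

  step 4 ⇒ step 5: AADAADAAADAADAAADAADAADAAADAADAAADAADAADAAADAADAAADAADAAADAADAADAAADAADAAADAADAADAAADAADAAADAADAAADAADAADDB ⇒ AAD·AAD·A·AAD·AAD·A·AAD·AAD·AAD·A·AAD·AAD·A·AAD·AAD·AAD·A·AAD·AAD·A·AAD·AAD·A·AAD·AAD·AAD·A·AAD·AAD·A·AAD·AAD·AAD·A·AAD·AAD·A·AAD·AAD·A·AAD·AAD·AAD·A·AAD·AAD·A·AAD·AAD·AAD·A·AAD·AAD·A·AAD·AAD·AAD·A·AAD·AAD·A·AAD·AAD·A·AAD·AAD·AAD·A·AAD·AAD·A·AAD·AAD·AAD·A·AAD·AAD·A·AAD·AAD·A·AAD·AAD·AAD·A·AAD·AAD·A·AAD·AAD·AAD·A·AAD·AAD·A·AAD·AAD·AAD·A·AAD·AAD·A·AAD·AAD·A·A·AC
    A ↦ AAD
    B ↦ AC
    D ↦ A
  step 3 ⇒ step 4: AADAADAAADAADAAADAADAADAAADAADAAADAADAADAAAC ⇒ AAD·AAD·A·AAD·AAD·A·AAD·AAD·AAD·A·AAD·AAD·A·AAD·AAD·AAD·A·AAD·AAD·A·AAD·AAD·A·AAD·AAD·AAD·A·AAD·AAD·A·AAD·AAD·AAD·A·AAD·AAD·A·AAD·AAD·A·AAD·AAD·AAD·DB
    C ↦ DB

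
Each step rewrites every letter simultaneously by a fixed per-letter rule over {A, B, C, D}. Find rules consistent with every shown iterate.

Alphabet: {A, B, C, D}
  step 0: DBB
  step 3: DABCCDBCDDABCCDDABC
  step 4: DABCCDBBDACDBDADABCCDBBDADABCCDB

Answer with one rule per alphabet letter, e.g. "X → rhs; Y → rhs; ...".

A->BC, B->CD, C->B, D->DA

  step 3 ⇒ step 4: DABCCDBCDDABCCDDABC ⇒ DA·BC·CD·B·B·DA·CD·B·DA·DA·BC·CD·B·B·DA·DA·BC·CD·B
    A ↦ BC
    B ↦ CD
    C ↦ B
    D ↦ DA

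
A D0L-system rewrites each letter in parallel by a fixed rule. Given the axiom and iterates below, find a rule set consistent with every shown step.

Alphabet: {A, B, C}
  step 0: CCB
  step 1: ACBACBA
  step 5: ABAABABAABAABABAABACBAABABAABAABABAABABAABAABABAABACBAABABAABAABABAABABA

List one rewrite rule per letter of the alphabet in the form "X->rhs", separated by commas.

  step 0 ⇒ step 1: CCB ⇒ ACB·ACB·A
    B ↦ A
    C ↦ ACB
    A ↦ AB  (constrained at step 1)

A->AB, B->A, C->ACB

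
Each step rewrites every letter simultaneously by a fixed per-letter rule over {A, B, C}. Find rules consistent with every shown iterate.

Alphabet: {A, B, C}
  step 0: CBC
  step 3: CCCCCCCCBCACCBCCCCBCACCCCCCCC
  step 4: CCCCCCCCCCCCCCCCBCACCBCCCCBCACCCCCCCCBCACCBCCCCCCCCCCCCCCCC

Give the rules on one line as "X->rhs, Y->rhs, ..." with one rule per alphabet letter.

A->B, B->BCA, C->CC

  step 3 ⇒ step 4: CCCCCCCCBCACCBCCCCBCACCCCCCCC ⇒ CC·CC·CC·CC·CC·CC·CC·CC·BCA·CC·B·CC·CC·BCA·CC·CC·CC·CC·BCA·CC·B·CC·CC·CC·CC·CC·CC·CC·CC
    A ↦ B
    B ↦ BCA
    C ↦ CC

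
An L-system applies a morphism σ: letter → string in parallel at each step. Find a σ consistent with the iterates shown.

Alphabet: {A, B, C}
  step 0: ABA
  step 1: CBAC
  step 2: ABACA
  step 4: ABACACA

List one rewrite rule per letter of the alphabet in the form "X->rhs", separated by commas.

A->C, B->BA, C->A

  step 1 ⇒ step 2: CBAC ⇒ A·BA·C·A
    A ↦ C
    B ↦ BA
    C ↦ A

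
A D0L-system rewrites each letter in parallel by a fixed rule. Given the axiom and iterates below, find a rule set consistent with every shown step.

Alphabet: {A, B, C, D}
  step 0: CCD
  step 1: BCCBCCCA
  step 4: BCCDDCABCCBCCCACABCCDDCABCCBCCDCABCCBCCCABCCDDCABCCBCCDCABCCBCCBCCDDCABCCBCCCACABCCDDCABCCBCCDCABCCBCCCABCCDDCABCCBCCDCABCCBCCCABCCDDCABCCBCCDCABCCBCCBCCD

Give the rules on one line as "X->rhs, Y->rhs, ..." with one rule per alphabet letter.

  step 0 ⇒ step 1: CCD ⇒ BCC·BCC·CA
    C ↦ BCC
    D ↦ CA
    A ↦ D  (constrained at step 1)
    B ↦ DCA  (constrained at step 1)

A->D, B->DCA, C->BCC, D->CA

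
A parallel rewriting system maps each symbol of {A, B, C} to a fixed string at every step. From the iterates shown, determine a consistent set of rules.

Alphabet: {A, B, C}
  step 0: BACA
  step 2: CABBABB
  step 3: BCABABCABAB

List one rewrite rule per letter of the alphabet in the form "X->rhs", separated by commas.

A->C, B->AB, C->B

  step 2 ⇒ step 3: CABBABB ⇒ B·C·AB·AB·C·AB·AB
    A ↦ C
    B ↦ AB
    C ↦ B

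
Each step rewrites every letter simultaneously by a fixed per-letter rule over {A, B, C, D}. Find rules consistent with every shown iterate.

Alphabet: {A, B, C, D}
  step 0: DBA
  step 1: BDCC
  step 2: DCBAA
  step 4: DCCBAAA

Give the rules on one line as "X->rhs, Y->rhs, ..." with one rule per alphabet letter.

A->C, B->DC, C->A, D->B

  step 1 ⇒ step 2: BDCC ⇒ DC·B·A·A
    B ↦ DC
    C ↦ A
    D ↦ B
  step 0 ⇒ step 1: DBA ⇒ B·DC·C
    A ↦ C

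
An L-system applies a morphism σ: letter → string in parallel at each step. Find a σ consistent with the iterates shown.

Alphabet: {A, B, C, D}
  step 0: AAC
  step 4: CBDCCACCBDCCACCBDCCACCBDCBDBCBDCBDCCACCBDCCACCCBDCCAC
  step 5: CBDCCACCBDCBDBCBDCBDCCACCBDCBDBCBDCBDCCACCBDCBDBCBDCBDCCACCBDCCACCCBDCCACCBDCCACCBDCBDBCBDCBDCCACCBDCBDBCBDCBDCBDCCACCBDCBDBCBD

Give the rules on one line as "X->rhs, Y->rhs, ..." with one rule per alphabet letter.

  step 4 ⇒ step 5: CBDCCACCBDCCACCBDCCACCBDCBDBCBDCBDCCACCBDCCACCCBDCCAC ⇒ CBD·C·CAC·CBD·CBD·B·CBD·CBD·C·CAC·CBD·CBD·B·CBD·CBD·C·CAC·CBD·CBD·B·CBD·CBD·C·CAC·CBD·C·CAC·C·CBD·C·CAC·CBD·C·CAC·CBD·CBD·B·CBD·CBD·C·CAC·CBD·CBD·B·CBD·CBD·CBD·C·CAC·CBD·CBD·B·CBD
    A ↦ B
    B ↦ C
    C ↦ CBD
    D ↦ CAC

A->B, B->C, C->CBD, D->CAC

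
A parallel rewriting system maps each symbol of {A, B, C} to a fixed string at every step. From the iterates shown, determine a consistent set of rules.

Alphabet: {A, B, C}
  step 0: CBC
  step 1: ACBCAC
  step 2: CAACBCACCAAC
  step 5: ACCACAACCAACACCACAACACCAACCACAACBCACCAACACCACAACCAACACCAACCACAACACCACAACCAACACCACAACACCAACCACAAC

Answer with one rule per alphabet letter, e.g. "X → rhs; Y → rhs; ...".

A->CA, B->BC, C->AC

  step 1 ⇒ step 2: ACBCAC ⇒ CA·AC·BC·AC·CA·AC
    A ↦ CA
    B ↦ BC
    C ↦ AC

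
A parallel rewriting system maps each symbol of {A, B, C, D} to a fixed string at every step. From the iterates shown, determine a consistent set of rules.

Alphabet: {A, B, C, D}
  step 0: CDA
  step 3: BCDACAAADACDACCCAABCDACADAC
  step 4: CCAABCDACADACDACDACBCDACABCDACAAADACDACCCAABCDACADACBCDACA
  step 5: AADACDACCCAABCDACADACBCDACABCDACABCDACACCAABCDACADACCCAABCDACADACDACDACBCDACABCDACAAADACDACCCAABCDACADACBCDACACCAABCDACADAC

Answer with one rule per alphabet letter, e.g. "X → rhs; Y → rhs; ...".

A->DAC, B->CCA, C->A, D->BC

  step 4 ⇒ step 5: CCAABCDACADACDACDACBCDACABCDACAAADACDACCCAABCDACADACBCDACA ⇒ A·A·DAC·DAC·CCA·A·BC·DAC·A·DAC·BC·DAC·A·BC·DAC·A·BC·DAC·A·CCA·A·BC·DAC·A·DAC·CCA·A·BC·DAC·A·DAC·DAC·DAC·BC·DAC·A·BC·DAC·A·A·A·DAC·DAC·CCA·A·BC·DAC·A·DAC·BC·DAC·A·CCA·A·BC·DAC·A·DAC
    A ↦ DAC
    B ↦ CCA
    C ↦ A
    D ↦ BC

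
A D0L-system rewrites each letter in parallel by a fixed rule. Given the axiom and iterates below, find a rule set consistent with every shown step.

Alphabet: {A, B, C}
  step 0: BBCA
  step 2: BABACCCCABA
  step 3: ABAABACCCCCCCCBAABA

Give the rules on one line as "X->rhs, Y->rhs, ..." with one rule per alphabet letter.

  step 2 ⇒ step 3: BABACCCCABA ⇒ A·BA·A·BA·CC·CC·CC·CC·BA·A·BA
    A ↦ BA
    B ↦ A
    C ↦ CC

A->BA, B->A, C->CC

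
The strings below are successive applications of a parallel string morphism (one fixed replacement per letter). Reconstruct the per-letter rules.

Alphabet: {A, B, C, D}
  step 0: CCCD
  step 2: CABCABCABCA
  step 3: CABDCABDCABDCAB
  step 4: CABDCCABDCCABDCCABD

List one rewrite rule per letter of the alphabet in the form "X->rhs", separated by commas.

A->B, B->D, C->CA, D->C

  step 3 ⇒ step 4: CABDCABDCABDCAB ⇒ CA·B·D·C·CA·B·D·C·CA·B·D·C·CA·B·D
    A ↦ B
    B ↦ D
    C ↦ CA
    D ↦ C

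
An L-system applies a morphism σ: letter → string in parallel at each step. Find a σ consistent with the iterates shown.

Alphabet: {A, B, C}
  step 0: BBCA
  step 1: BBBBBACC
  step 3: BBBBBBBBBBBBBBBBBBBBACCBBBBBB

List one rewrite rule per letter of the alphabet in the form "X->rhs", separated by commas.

A->ACC, B->BB, C->B

  step 0 ⇒ step 1: BBCA ⇒ BB·BB·B·ACC
    A ↦ ACC
    B ↦ BB
    C ↦ B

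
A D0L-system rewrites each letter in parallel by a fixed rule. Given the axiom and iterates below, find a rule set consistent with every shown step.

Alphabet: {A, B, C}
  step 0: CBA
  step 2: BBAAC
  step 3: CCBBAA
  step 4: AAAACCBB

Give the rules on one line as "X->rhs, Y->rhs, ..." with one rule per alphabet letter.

  step 3 ⇒ step 4: CCBBAA ⇒ AA·AA·C·C·B·B
    A ↦ B
    B ↦ C
    C ↦ AA

A->B, B->C, C->AA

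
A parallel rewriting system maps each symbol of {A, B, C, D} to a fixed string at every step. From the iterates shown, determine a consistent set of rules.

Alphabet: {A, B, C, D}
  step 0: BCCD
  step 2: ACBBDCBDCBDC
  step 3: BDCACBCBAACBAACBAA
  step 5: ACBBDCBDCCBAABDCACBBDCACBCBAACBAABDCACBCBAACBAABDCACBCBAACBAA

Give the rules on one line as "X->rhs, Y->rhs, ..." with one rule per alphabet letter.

  step 2 ⇒ step 3: ACBBDCBDCBDC ⇒ BDC·A·CB·CB·A·A·CB·A·A·CB·A·A
    A ↦ BDC
    B ↦ CB
    C ↦ A
    D ↦ A

A->BDC, B->CB, C->A, D->A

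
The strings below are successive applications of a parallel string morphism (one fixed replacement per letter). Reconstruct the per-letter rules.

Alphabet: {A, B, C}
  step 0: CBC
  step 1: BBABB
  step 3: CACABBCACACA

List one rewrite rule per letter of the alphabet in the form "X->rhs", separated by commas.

  step 0 ⇒ step 1: CBC ⇒ BB·A·BB
    B ↦ A
    C ↦ BB
    A ↦ CA  (constrained at step 1)

A->CA, B->A, C->BB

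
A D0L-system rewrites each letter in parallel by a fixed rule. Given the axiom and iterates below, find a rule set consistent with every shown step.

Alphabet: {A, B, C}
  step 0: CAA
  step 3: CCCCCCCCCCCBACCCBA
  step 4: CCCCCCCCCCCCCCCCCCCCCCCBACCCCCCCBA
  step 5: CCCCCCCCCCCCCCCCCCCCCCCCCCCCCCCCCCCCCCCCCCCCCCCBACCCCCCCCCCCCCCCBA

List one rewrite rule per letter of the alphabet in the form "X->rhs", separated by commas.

A->BA, B->C, C->CC

  step 4 ⇒ step 5: CCCCCCCCCCCCCCCCCCCCCCCBACCCCCCCBA ⇒ CC·CC·CC·CC·CC·CC·CC·CC·CC·CC·CC·CC·CC·CC·CC·CC·CC·CC·CC·CC·CC·CC·CC·C·BA·CC·CC·CC·CC·CC·CC·CC·C·BA
    A ↦ BA
    B ↦ C
    C ↦ CC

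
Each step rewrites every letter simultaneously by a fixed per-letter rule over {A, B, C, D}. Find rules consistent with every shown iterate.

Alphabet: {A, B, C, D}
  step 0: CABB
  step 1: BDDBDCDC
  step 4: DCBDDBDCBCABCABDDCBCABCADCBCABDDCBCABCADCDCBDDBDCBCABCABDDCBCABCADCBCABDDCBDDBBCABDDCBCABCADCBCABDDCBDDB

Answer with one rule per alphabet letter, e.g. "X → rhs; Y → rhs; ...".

A->DB, B->DC, C->BD, D->BCA

  step 0 ⇒ step 1: CABB ⇒ BD·DB·DC·DC
    A ↦ DB
    B ↦ DC
    C ↦ BD
    D ↦ BCA  (constrained at step 1)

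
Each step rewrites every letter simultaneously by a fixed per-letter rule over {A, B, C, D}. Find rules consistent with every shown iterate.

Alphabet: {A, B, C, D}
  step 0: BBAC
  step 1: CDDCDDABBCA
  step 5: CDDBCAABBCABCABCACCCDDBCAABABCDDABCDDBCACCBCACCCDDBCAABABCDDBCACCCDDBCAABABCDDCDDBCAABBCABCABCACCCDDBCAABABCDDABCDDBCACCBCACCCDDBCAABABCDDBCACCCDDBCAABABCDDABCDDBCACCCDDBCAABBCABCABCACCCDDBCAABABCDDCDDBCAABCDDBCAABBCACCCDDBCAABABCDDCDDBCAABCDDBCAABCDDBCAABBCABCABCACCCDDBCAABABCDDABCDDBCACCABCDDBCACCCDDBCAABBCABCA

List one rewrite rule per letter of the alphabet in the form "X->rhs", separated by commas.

A->AB, B->CDD, C->BCA, D->C

  step 0 ⇒ step 1: BBAC ⇒ CDD·CDD·AB·BCA
    A ↦ AB
    B ↦ CDD
    C ↦ BCA
    D ↦ C  (constrained at step 1)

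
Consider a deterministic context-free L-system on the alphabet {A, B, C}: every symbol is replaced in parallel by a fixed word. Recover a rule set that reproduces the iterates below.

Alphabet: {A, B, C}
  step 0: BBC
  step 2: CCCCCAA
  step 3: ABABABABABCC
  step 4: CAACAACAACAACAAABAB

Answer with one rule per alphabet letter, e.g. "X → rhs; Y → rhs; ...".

  step 3 ⇒ step 4: ABABABABABCC ⇒ C·AA·C·AA·C·AA·C·AA·C·AA·AB·AB
    A ↦ C
    B ↦ AA
    C ↦ AB

A->C, B->AA, C->AB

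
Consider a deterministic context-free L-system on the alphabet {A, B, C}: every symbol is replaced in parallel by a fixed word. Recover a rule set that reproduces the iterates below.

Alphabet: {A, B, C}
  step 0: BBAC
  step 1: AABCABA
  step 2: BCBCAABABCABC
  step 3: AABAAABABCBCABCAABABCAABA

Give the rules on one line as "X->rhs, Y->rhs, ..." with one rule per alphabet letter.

A->BC, B->A, C->ABA

  step 2 ⇒ step 3: BCBCAABABCABC ⇒ A·ABA·A·ABA·BC·BC·A·BC·A·ABA·BC·A·ABA
    A ↦ BC
    B ↦ A
    C ↦ ABA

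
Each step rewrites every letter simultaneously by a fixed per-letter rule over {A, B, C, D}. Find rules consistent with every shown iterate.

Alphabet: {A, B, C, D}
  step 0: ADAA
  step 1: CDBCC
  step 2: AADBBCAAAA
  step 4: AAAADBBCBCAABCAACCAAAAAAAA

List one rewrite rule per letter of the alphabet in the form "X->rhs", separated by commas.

  step 1 ⇒ step 2: CDBCC ⇒ AA·DB·BC·AA·AA
    B ↦ BC
    C ↦ AA
    D ↦ DB
  step 0 ⇒ step 1: ADAA ⇒ C·DB·C·C
    A ↦ C

A->C, B->BC, C->AA, D->DB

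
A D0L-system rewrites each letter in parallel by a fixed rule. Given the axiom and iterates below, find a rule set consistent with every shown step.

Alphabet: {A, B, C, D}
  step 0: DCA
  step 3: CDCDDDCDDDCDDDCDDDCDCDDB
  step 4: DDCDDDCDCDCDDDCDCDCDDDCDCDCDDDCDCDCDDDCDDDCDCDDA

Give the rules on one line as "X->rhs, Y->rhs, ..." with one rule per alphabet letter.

  step 3 ⇒ step 4: CDCDDDCDDDCDDDCDDDCDCDDB ⇒ DD·CD·DD·CD·CD·CD·DD·CD·CD·CD·DD·CD·CD·CD·DD·CD·CD·CD·DD·CD·DD·CD·CD·DA
    B ↦ DA
    C ↦ DD
    D ↦ CD
    A ↦ DB  (constrained at step 0)

A->DB, B->DA, C->DD, D->CD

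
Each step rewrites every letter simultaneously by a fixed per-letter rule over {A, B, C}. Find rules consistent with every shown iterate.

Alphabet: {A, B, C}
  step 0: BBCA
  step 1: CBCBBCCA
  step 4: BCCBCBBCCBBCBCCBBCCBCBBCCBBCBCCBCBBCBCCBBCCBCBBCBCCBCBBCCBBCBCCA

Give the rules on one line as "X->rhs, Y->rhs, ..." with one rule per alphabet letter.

A->CA, B->CB, C->BC

  step 0 ⇒ step 1: BBCA ⇒ CB·CB·BC·CA
    A ↦ CA
    B ↦ CB
    C ↦ BC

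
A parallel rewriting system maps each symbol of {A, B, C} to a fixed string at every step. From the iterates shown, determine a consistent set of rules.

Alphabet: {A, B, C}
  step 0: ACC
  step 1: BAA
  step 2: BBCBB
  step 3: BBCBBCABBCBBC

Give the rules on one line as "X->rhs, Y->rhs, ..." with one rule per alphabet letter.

A->B, B->BBC, C->A

  step 2 ⇒ step 3: BBCBB ⇒ BBC·BBC·A·BBC·BBC
    B ↦ BBC
    C ↦ A
  step 0 ⇒ step 1: ACC ⇒ B·A·A
    A ↦ B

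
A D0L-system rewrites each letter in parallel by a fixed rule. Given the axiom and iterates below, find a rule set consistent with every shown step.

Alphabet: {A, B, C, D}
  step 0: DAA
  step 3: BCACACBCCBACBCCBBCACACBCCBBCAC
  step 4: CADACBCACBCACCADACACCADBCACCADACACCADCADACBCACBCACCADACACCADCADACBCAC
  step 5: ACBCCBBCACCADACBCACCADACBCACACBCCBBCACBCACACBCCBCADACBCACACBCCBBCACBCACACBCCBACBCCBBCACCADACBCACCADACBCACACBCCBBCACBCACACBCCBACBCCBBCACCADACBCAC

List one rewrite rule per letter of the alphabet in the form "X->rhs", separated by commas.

  step 4 ⇒ step 5: CADACBCACBCACCADACACCADBCACCADACACCADCADACBCACBCACCADACACCADCADACBCAC ⇒ AC·BC·CB·BC·AC·CAD·AC·BC·AC·CAD·AC·BC·AC·AC·BC·CB·BC·AC·BC·AC·AC·BC·CB·CAD·AC·BC·AC·AC·BC·CB·BC·AC·BC·AC·AC·BC·CB·AC·BC·CB·BC·AC·CAD·AC·BC·AC·CAD·AC·BC·AC·AC·BC·CB·BC·AC·BC·AC·AC·BC·CB·AC·BC·CB·BC·AC·CAD·AC·BC·AC
    A ↦ BC
    B ↦ CAD
    C ↦ AC
    D ↦ CB

A->BC, B->CAD, C->AC, D->CB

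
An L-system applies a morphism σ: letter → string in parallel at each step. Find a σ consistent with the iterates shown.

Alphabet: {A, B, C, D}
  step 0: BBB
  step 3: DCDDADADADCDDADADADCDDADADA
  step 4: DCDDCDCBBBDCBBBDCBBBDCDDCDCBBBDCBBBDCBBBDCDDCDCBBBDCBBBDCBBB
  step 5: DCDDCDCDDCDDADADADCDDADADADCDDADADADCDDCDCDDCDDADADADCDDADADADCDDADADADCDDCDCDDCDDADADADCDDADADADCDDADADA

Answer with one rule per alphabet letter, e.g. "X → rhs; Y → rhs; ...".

A->BBB, B->DA, C->D, D->DC

  step 4 ⇒ step 5: DCDDCDCBBBDCBBBDCBBBDCDDCDCBBBDCBBBDCBBBDCDDCDCBBBDCBBBDCBBB ⇒ DC·D·DC·DC·D·DC·D·DA·DA·DA·DC·D·DA·DA·DA·DC·D·DA·DA·DA·DC·D·DC·DC·D·DC·D·DA·DA·DA·DC·D·DA·DA·DA·DC·D·DA·DA·DA·DC·D·DC·DC·D·DC·D·DA·DA·DA·DC·D·DA·DA·DA·DC·D·DA·DA·DA
    B ↦ DA
    C ↦ D
    D ↦ DC
  step 3 ⇒ step 4: DCDDADADADCDDADADADCDDADADA ⇒ DC·D·DC·DC·BBB·DC·BBB·DC·BBB·DC·D·DC·DC·BBB·DC·BBB·DC·BBB·DC·D·DC·DC·BBB·DC·BBB·DC·BBB
    A ↦ BBB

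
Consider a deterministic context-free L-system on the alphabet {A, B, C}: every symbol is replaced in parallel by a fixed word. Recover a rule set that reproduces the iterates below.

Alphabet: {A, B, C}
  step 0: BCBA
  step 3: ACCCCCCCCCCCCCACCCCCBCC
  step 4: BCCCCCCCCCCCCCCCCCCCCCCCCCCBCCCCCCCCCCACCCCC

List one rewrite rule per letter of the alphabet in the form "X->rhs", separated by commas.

  step 3 ⇒ step 4: ACCCCCCCCCCCCCACCCCCBCC ⇒ B·CC·CC·CC·CC·CC·CC·CC·CC·CC·CC·CC·CC·CC·B·CC·CC·CC·CC·CC·AC·CC·CC
    A ↦ B
    B ↦ AC
    C ↦ CC

A->B, B->AC, C->CC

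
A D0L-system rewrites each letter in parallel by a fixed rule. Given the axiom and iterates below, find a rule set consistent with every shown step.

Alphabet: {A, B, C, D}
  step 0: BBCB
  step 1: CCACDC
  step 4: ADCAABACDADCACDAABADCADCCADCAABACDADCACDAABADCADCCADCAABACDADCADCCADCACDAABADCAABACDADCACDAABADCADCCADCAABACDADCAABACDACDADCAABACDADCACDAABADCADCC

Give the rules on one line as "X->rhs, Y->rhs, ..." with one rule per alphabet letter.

A->ADC, B->C, C->ACD, D->AAB

  step 0 ⇒ step 1: BBCB ⇒ C·C·ACD·C
    B ↦ C
    C ↦ ACD
    A ↦ ADC  (constrained at step 1)
    D ↦ AAB  (constrained at step 1)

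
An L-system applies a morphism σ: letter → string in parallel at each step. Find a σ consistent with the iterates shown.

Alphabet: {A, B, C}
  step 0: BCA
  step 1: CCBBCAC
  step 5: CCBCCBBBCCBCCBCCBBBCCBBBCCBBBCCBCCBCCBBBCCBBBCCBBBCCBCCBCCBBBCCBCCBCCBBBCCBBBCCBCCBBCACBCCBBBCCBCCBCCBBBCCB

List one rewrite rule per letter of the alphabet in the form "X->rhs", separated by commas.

A->CAC, B->CCB, C->B

  step 0 ⇒ step 1: BCA ⇒ CCB·B·CAC
    A ↦ CAC
    B ↦ CCB
    C ↦ B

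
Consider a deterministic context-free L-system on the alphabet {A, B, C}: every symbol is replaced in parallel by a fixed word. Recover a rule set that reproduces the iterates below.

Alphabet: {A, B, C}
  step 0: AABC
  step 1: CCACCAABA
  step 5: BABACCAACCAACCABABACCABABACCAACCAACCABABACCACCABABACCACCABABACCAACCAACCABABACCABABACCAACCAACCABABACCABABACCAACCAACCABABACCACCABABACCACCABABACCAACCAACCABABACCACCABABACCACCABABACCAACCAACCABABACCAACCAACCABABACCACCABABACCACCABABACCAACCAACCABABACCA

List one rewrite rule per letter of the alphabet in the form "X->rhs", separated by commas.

  step 0 ⇒ step 1: AABC ⇒ CCA·CCA·A·BA
    A ↦ CCA
    B ↦ A
    C ↦ BA

A->CCA, B->A, C->BA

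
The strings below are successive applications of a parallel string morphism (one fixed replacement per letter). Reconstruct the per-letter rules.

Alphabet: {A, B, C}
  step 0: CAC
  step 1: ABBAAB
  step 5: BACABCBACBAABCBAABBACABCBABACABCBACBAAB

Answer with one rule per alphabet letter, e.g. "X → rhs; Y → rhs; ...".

A->BA, B->C, C->AB

  step 0 ⇒ step 1: CAC ⇒ AB·BA·AB
    A ↦ BA
    C ↦ AB
    B ↦ C  (constrained at step 1)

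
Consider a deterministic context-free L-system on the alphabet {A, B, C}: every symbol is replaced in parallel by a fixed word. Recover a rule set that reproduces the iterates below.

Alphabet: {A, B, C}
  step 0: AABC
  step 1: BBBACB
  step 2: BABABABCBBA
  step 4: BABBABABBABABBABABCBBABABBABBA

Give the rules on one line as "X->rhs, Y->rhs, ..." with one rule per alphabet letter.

  step 1 ⇒ step 2: BBBACB ⇒ BA·BA·BA·B·CB·BA
    A ↦ B
    B ↦ BA
    C ↦ CB

A->B, B->BA, C->CB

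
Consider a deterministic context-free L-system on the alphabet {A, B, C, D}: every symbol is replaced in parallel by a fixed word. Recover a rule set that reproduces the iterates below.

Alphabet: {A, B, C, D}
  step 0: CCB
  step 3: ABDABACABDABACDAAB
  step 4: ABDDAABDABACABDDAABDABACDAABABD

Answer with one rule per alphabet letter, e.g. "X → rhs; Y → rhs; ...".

  step 3 ⇒ step 4: ABDABACABDABACDAAB ⇒ AB·D·DA·AB·D·AB·AC·AB·D·DA·AB·D·AB·AC·DA·AB·AB·D
    A ↦ AB
    B ↦ D
    C ↦ AC
    D ↦ DA

A->AB, B->D, C->AC, D->DA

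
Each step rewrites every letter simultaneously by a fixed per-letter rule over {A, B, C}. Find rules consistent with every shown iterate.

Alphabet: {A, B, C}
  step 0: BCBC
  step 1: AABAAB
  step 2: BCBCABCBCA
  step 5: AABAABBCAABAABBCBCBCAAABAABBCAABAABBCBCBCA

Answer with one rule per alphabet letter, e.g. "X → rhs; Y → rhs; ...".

A->BC, B->A, C->AB

  step 1 ⇒ step 2: AABAAB ⇒ BC·BC·A·BC·BC·A
    A ↦ BC
    B ↦ A
  step 0 ⇒ step 1: BCBC ⇒ A·AB·A·AB
    C ↦ AB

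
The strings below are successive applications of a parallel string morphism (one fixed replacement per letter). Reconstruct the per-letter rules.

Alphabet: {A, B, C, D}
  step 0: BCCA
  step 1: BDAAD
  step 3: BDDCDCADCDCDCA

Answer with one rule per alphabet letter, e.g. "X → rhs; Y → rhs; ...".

A->D, B->BD, C->A, D->DC

  step 0 ⇒ step 1: BCCA ⇒ BD·A·A·D
    A ↦ D
    B ↦ BD
    C ↦ A
    D ↦ DC  (constrained at step 1)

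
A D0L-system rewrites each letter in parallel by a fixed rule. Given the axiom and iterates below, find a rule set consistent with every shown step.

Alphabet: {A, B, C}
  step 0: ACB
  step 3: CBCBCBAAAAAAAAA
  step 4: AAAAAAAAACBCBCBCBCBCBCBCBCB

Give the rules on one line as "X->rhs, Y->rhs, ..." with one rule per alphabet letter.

  step 3 ⇒ step 4: CBCBCBAAAAAAAAA ⇒ AA·A·AA·A·AA·A·CB·CB·CB·CB·CB·CB·CB·CB·CB
    A ↦ CB
    B ↦ A
    C ↦ AA

A->CB, B->A, C->AA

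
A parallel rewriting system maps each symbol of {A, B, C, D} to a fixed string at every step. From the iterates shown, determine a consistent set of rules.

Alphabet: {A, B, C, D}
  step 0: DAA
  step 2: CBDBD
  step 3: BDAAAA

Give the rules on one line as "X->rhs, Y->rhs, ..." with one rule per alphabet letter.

A->C, B->A, C->BD, D->A

  step 2 ⇒ step 3: CBDBD ⇒ BD·A·A·A·A
    B ↦ A
    C ↦ BD
    D ↦ A
    A ↦ C  (constrained at step 0)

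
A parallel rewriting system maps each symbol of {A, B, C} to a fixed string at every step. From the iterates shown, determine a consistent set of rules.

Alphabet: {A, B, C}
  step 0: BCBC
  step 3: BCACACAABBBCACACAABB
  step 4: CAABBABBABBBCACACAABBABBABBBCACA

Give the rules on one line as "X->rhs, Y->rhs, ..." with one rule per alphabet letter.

A->B, B->CA, C->AB

  step 3 ⇒ step 4: BCACACAABBBCACACAABB ⇒ CA·AB·B·AB·B·AB·B·B·CA·CA·CA·AB·B·AB·B·AB·B·B·CA·CA
    A ↦ B
    B ↦ CA
    C ↦ AB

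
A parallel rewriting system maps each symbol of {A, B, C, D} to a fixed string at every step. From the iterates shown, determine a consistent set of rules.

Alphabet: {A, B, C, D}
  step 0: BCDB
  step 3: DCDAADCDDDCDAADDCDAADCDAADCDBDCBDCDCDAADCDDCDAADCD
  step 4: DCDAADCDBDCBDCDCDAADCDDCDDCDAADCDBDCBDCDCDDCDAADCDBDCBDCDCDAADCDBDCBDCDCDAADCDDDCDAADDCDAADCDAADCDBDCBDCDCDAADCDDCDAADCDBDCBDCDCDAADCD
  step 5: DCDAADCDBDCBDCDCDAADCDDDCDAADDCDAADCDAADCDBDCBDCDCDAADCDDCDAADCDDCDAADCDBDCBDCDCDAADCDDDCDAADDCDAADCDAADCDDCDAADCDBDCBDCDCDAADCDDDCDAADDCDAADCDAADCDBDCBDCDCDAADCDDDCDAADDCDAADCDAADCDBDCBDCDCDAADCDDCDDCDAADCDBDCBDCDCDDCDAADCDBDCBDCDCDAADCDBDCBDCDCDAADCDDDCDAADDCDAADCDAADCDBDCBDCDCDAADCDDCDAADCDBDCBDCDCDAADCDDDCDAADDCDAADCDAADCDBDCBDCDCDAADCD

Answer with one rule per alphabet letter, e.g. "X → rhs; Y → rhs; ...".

  step 4 ⇒ step 5: DCDAADCDBDCBDCDCDAADCDDCDDCDAADCDBDCBDCDCDDCDAADCDBDCBDCDCDAADCDBDCBDCDCDAADCDDDCDAADDCDAADCDAADCDBDCBDCDCDAADCDDCDAADCDBDCBDCDCDAADCD ⇒ DCD·AA·DCD·BDC·BDC·DCD·AA·DCD·D·DCD·AA·D·DCD·AA·DCD·AA·DCD·BDC·BDC·DCD·AA·DCD·DCD·AA·DCD·DCD·AA·DCD·BDC·BDC·DCD·AA·DCD·D·DCD·AA·D·DCD·AA·DCD·AA·DCD·DCD·AA·DCD·BDC·BDC·DCD·AA·DCD·D·DCD·AA·D·DCD·AA·DCD·AA·DCD·BDC·BDC·DCD·AA·DCD·D·DCD·AA·D·DCD·AA·DCD·AA·DCD·BDC·BDC·DCD·AA·DCD·DCD·DCD·AA·DCD·BDC·BDC·DCD·DCD·AA·DCD·BDC·BDC·DCD·AA·DCD·BDC·BDC·DCD·AA·DCD·D·DCD·AA·D·DCD·AA·DCD·AA·DCD·BDC·BDC·DCD·AA·DCD·DCD·AA·DCD·BDC·BDC·DCD·AA·DCD·D·DCD·AA·D·DCD·AA·DCD·AA·DCD·BDC·BDC·DCD·AA·DCD
    A ↦ BDC
    B ↦ D
    C ↦ AA
    D ↦ DCD

A->BDC, B->D, C->AA, D->DCD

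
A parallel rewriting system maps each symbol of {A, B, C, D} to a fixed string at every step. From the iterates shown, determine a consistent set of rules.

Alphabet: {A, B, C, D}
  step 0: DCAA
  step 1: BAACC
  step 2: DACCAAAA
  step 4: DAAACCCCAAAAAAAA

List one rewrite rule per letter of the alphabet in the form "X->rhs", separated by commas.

  step 1 ⇒ step 2: BAACC ⇒ DA·C·C·AA·AA
    A ↦ C
    B ↦ DA
    C ↦ AA
  step 0 ⇒ step 1: DCAA ⇒ B·AA·C·C
    D ↦ B

A->C, B->DA, C->AA, D->B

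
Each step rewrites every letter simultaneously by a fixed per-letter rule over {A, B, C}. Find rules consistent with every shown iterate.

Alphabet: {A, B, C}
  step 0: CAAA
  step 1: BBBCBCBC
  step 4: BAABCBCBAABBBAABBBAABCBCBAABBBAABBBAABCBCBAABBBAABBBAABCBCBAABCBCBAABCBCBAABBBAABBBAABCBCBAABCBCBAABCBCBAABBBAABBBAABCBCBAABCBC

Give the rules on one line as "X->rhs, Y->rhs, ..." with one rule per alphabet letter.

  step 0 ⇒ step 1: CAAA ⇒ BB·BC·BC·BC
    A ↦ BC
    C ↦ BB
    B ↦ BAA  (constrained at step 1)

A->BC, B->BAA, C->BB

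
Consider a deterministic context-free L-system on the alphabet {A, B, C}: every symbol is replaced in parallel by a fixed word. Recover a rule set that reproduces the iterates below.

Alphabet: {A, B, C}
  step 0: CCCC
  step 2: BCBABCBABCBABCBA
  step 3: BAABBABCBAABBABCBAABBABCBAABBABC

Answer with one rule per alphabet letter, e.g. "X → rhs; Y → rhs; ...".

A->BC, B->BA, C->AB

  step 2 ⇒ step 3: BCBABCBABCBABCBA ⇒ BA·AB·BA·BC·BA·AB·BA·BC·BA·AB·BA·BC·BA·AB·BA·BC
    A ↦ BC
    B ↦ BA
    C ↦ AB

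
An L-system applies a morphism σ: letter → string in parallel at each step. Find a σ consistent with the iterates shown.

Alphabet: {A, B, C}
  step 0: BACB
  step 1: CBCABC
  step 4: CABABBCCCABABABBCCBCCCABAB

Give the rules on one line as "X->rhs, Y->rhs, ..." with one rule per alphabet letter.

  step 0 ⇒ step 1: BACB ⇒ C·BC·AB·C
    A ↦ BC
    B ↦ C
    C ↦ AB

A->BC, B->C, C->AB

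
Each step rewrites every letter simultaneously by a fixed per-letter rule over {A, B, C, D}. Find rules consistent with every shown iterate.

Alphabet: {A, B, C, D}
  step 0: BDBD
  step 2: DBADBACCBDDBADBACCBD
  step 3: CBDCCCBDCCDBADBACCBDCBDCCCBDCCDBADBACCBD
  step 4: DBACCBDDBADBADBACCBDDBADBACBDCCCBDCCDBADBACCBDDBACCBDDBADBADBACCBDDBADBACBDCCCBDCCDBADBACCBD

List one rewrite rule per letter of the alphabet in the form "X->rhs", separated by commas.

  step 3 ⇒ step 4: CBDCCCBDCCDBADBACCBDCBDCCCBDCCDBADBACCBD ⇒ DBA·C·CBD·DBA·DBA·DBA·C·CBD·DBA·DBA·CBD·C·C·CBD·C·C·DBA·DBA·C·CBD·DBA·C·CBD·DBA·DBA·DBA·C·CBD·DBA·DBA·CBD·C·C·CBD·C·C·DBA·DBA·C·CBD
    A ↦ C
    B ↦ C
    C ↦ DBA
    D ↦ CBD

A->C, B->C, C->DBA, D->CBD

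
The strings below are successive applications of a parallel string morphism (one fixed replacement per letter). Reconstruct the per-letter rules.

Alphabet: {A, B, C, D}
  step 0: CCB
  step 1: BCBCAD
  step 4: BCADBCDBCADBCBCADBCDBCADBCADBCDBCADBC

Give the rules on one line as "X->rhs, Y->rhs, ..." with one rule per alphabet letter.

A->D, B->AD, C->BC, D->BC

  step 0 ⇒ step 1: CCB ⇒ BC·BC·AD
    B ↦ AD
    C ↦ BC
    A ↦ D  (constrained at step 1)
    D ↦ BC  (constrained at step 1)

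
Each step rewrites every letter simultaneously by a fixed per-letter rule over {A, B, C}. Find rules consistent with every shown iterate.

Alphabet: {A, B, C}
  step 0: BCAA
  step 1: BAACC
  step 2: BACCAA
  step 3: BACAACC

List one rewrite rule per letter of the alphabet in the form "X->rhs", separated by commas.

A->C, B->BA, C->A

  step 2 ⇒ step 3: BACCAA ⇒ BA·C·A·A·C·C
    A ↦ C
    B ↦ BA
    C ↦ A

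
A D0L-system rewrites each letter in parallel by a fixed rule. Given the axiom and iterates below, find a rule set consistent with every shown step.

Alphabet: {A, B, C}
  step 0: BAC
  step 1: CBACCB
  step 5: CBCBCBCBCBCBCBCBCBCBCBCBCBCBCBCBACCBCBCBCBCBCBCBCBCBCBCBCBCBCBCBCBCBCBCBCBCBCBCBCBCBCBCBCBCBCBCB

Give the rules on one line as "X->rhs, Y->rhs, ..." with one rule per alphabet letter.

  step 0 ⇒ step 1: BAC ⇒ CB·AC·CB
    A ↦ AC
    B ↦ CB
    C ↦ CB

A->AC, B->CB, C->CB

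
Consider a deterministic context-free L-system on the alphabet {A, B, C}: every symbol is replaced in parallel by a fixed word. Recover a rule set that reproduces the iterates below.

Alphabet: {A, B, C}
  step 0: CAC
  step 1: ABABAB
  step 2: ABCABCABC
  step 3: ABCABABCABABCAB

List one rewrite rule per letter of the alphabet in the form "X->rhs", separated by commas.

  step 2 ⇒ step 3: ABCABCABC ⇒ AB·C·AB·AB·C·AB·AB·C·AB
    A ↦ AB
    B ↦ C
    C ↦ AB

A->AB, B->C, C->AB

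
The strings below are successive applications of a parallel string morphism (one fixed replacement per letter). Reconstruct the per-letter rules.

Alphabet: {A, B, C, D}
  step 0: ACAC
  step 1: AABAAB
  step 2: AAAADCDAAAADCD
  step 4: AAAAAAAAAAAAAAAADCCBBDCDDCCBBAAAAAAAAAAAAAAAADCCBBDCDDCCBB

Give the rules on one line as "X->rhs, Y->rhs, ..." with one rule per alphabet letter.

A->AA, B->DCD, C->B, D->DCC

  step 1 ⇒ step 2: AABAAB ⇒ AA·AA·DCD·AA·AA·DCD
    A ↦ AA
    B ↦ DCD
  step 0 ⇒ step 1: ACAC ⇒ AA·B·AA·B
    C ↦ B
    D ↦ DCC  (constrained at step 2)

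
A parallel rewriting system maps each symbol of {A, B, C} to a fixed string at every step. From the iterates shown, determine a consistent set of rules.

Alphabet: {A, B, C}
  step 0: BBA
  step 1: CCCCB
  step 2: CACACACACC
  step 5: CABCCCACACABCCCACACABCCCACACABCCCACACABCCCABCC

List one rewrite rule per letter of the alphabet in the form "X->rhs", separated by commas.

  step 1 ⇒ step 2: CCCCB ⇒ CA·CA·CA·CA·CC
    B ↦ CC
    C ↦ CA
  step 0 ⇒ step 1: BBA ⇒ CC·CC·B
    A ↦ B

A->B, B->CC, C->CA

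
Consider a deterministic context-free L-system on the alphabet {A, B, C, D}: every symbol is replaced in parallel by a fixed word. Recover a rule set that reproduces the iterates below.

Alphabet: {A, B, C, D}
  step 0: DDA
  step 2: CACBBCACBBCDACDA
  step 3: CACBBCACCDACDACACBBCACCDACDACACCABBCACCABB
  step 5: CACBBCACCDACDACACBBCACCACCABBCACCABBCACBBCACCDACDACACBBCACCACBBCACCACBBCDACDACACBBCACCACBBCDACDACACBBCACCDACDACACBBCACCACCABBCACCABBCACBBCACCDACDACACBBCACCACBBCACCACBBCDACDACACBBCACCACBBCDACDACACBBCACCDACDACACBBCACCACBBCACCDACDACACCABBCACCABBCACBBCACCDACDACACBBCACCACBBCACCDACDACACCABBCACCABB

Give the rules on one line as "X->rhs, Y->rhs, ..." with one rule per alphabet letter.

A->BB, B->CDA, C->CAC, D->CA

  step 2 ⇒ step 3: CACBBCACBBCDACDA ⇒ CAC·BB·CAC·CDA·CDA·CAC·BB·CAC·CDA·CDA·CAC·CA·BB·CAC·CA·BB
    A ↦ BB
    B ↦ CDA
    C ↦ CAC
    D ↦ CA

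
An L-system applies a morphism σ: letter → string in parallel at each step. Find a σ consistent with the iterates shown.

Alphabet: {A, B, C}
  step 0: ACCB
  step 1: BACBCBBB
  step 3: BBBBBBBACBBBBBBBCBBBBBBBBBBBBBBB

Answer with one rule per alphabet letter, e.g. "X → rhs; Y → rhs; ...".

A->BA, B->BB, C->CB

  step 0 ⇒ step 1: ACCB ⇒ BA·CB·CB·BB
    A ↦ BA
    B ↦ BB
    C ↦ CB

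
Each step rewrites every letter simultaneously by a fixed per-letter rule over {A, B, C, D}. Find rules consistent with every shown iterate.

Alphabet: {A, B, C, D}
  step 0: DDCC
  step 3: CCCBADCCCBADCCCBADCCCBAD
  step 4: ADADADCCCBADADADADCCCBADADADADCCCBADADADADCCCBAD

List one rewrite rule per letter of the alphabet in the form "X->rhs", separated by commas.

  step 3 ⇒ step 4: CCCBADCCCBADCCCBADCCCBAD ⇒ AD·AD·AD·CCC·B·AD·AD·AD·AD·CCC·B·AD·AD·AD·AD·CCC·B·AD·AD·AD·AD·CCC·B·AD
    A ↦ B
    B ↦ CCC
    C ↦ AD
    D ↦ AD

A->B, B->CCC, C->AD, D->AD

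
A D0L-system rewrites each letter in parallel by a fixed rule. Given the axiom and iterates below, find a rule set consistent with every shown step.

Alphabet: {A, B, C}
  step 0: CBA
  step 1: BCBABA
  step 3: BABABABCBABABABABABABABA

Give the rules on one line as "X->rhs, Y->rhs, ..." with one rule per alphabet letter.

A->BA, B->BA, C->BC

  step 0 ⇒ step 1: CBA ⇒ BC·BA·BA
    A ↦ BA
    B ↦ BA
    C ↦ BC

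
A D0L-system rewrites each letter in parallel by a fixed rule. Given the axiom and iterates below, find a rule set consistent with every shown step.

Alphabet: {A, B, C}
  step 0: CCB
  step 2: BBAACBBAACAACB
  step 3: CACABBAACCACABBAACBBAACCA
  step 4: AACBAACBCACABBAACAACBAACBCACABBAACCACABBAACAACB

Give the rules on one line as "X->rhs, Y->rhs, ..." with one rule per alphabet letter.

  step 3 ⇒ step 4: CACABBAACCACABBAACBBAACCA ⇒ AAC·B·AAC·B·CA·CA·B·B·AAC·AAC·B·AAC·B·CA·CA·B·B·AAC·CA·CA·B·B·AAC·AAC·B
    A ↦ B
    B ↦ CA
    C ↦ AAC

A->B, B->CA, C->AAC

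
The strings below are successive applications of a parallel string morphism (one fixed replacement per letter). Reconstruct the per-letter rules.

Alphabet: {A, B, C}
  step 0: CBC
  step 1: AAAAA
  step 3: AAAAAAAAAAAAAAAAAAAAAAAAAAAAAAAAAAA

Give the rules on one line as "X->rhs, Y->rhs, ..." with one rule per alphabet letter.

A->BBC, B->AAA, C->A

  step 0 ⇒ step 1: CBC ⇒ A·AAA·A
    B ↦ AAA
    C ↦ A
    A ↦ BBC  (constrained at step 1)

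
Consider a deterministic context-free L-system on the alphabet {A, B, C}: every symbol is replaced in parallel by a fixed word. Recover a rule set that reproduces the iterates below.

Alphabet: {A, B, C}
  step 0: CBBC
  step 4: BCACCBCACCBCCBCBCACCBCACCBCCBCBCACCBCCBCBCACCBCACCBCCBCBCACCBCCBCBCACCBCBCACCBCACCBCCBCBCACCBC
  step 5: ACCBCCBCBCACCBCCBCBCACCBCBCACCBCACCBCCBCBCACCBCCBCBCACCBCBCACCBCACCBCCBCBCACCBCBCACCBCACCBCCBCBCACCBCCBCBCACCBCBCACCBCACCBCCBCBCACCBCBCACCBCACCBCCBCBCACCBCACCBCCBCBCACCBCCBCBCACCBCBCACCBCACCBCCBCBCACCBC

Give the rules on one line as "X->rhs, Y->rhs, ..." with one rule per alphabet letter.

A->C, B->ACC, C->BC

  step 4 ⇒ step 5: BCACCBCACCBCCBCBCACCBCACCBCCBCBCACCBCCBCBCACCBCACCBCCBCBCACCBCCBCBCACCBCBCACCBCACCBCCBCBCACCBC ⇒ ACC·BC·C·BC·BC·ACC·BC·C·BC·BC·ACC·BC·BC·ACC·BC·ACC·BC·C·BC·BC·ACC·BC·C·BC·BC·ACC·BC·BC·ACC·BC·ACC·BC·C·BC·BC·ACC·BC·BC·ACC·BC·ACC·BC·C·BC·BC·ACC·BC·C·BC·BC·ACC·BC·BC·ACC·BC·ACC·BC·C·BC·BC·ACC·BC·BC·ACC·BC·ACC·BC·C·BC·BC·ACC·BC·ACC·BC·C·BC·BC·ACC·BC·C·BC·BC·ACC·BC·BC·ACC·BC·ACC·BC·C·BC·BC·ACC·BC
    A ↦ C
    B ↦ ACC
    C ↦ BC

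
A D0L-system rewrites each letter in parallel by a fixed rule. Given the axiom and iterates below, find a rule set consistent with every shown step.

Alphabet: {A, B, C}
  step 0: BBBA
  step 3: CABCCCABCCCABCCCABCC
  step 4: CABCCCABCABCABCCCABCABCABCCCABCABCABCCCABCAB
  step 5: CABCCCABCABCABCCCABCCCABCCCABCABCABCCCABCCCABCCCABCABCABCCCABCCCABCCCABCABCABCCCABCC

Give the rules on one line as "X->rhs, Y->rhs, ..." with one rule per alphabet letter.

  step 4 ⇒ step 5: CABCCCABCABCABCCCABCABCABCCCABCABCABCCCABCAB ⇒ CAB·C·C·CAB·CAB·CAB·C·C·CAB·C·C·CAB·C·C·CAB·CAB·CAB·C·C·CAB·C·C·CAB·C·C·CAB·CAB·CAB·C·C·CAB·C·C·CAB·C·C·CAB·CAB·CAB·C·C·CAB·C·C
    A ↦ C
    B ↦ C
    C ↦ CAB

A->C, B->C, C->CAB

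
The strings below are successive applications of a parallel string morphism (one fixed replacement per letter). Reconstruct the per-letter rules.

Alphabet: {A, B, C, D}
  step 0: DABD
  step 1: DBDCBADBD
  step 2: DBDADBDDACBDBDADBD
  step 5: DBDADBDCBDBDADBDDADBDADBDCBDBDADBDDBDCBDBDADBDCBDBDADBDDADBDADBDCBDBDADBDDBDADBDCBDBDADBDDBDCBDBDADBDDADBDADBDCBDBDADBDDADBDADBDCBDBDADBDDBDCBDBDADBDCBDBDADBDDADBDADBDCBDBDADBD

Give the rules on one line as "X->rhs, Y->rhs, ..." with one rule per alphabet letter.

  step 1 ⇒ step 2: DBDCBADBD ⇒ DBD·A·DBD·D·A·CB·DBD·A·DBD
    A ↦ CB
    B ↦ A
    C ↦ D
    D ↦ DBD

A->CB, B->A, C->D, D->DBD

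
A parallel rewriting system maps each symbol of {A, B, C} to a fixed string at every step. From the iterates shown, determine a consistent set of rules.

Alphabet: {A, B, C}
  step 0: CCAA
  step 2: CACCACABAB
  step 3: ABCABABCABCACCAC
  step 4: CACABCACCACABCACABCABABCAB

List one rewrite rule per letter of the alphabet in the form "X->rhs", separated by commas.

A->C, B->AC, C->AB

  step 3 ⇒ step 4: ABCABABCABCACCAC ⇒ C·AC·AB·C·AC·C·AC·AB·C·AC·AB·C·AB·AB·C·AB
    A ↦ C
    B ↦ AC
    C ↦ AB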